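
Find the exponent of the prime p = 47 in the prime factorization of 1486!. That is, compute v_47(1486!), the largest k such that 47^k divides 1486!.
v_47(1486!) = 31

Legendre's formula: v_p(n!) = Σ_{k ≥ 1} ⌊n / p^k⌋. For p = 47, n = 1486, the terms are:
  ⌊1486/47^1⌋ = ⌊1486/47⌋ = 31
(the next term ⌊1486/47^2⌋ = 0, terminating the sum). Summing: v_47(1486!) = 31 = 31.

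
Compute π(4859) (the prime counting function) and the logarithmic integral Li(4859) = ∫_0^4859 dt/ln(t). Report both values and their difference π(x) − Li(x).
π(4859) = 650;  Li(4859) ≈ 667.70;  π(x) − Li(x) ≈ -17.70.

Direct count of primes ≤ 4859 gives π(4859) = 650. Numerical evaluation of the logarithmic integral gives Li(4859) ≈ 667.70. The difference π(x) − Li(x) ≈ -17.70 is typically negative for small/moderate x (Li(x) overestimates), though Littlewood's theorem shows this sign changes infinitely often.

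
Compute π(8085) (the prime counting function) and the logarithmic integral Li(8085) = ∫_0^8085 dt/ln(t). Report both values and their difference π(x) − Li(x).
π(8085) = 1015;  Li(8085) ≈ 1035.87;  π(x) − Li(x) ≈ -20.87.

Direct count of primes ≤ 8085 gives π(8085) = 1015. Numerical evaluation of the logarithmic integral gives Li(8085) ≈ 1035.87. The difference π(x) − Li(x) ≈ -20.87 is typically negative for small/moderate x (Li(x) overestimates), though Littlewood's theorem shows this sign changes infinitely often.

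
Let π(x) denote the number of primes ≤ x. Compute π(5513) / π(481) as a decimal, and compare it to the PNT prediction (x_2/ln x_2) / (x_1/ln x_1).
π(5513)/π(481) = 728/92 ≈ 7.9130;  PNT prediction ≈ 8.2166.

π(481) = 92 and π(5513) = 728, so π(5513)/π(481) ≈ 7.9130. The PNT-predicted ratio is (5513/ln(5513)) / (481/ln(481)) ≈ 8.2166. The two agree to within a few percent, as expected.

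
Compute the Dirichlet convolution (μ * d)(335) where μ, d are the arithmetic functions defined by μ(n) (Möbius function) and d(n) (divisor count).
(μ * d)(335) = 1

Divisors of 335: [1, 5, 67, 335]. For each d | 335:
  d = 1: μ(1) · d(335/1) = 1 · 4 = 4
  d = 5: μ(5) · d(335/5) = -1 · 2 = -2
  d = 67: μ(67) · d(335/67) = -1 · 2 = -2
  d = 335: μ(335) · d(335/335) = 1 · 1 = 1
Summing: (μ * d)(335) = 4 + -2 + -2 + 1 = 1.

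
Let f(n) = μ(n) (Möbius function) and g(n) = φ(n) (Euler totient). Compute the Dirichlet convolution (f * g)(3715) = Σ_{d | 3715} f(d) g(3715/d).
(μ * φ)(3715) = 2223

Divisors of 3715: [1, 5, 743, 3715]. For each d | 3715:
  d = 1: μ(1) · φ(3715/1) = 1 · 2968 = 2968
  d = 5: μ(5) · φ(3715/5) = -1 · 742 = -742
  d = 743: μ(743) · φ(3715/743) = -1 · 4 = -4
  d = 3715: μ(3715) · φ(3715/3715) = 1 · 1 = 1
Summing: (μ * φ)(3715) = 2968 + -742 + -4 + 1 = 2223.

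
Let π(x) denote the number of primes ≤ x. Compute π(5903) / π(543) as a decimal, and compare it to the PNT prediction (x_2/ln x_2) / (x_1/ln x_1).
π(5903)/π(543) = 777/100 ≈ 7.7700;  PNT prediction ≈ 7.8838.

π(543) = 100 and π(5903) = 777, so π(5903)/π(543) ≈ 7.7700. The PNT-predicted ratio is (5903/ln(5903)) / (543/ln(543)) ≈ 7.8838. The two agree to within a few percent, as expected.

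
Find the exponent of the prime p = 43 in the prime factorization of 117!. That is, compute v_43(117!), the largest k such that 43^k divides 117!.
v_43(117!) = 2

Legendre's formula: v_p(n!) = Σ_{k ≥ 1} ⌊n / p^k⌋. For p = 43, n = 117, the terms are:
  ⌊117/43^1⌋ = ⌊117/43⌋ = 2
(the next term ⌊117/43^2⌋ = 0, terminating the sum). Summing: v_43(117!) = 2 = 2.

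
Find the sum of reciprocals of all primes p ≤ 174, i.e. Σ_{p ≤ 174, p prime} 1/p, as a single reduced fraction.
Σ 1/p = 319420215161551700804173656907103406301944826032199624513259054823197/166589903787325219380851695350896256250980509594874862046961683989710

π(174) = 40, so the primes ≤ 174 are [2, 3, 5, 7, 11, 13, 17, 19, 23, 29, 31, 37, 41, 43, 47, 53, 59, 61, 67, 71, 73, 79, 83, 89, 97, 101, 103, 107, 109, 113, 127, 131, 137, 139, 149, 151, 157, 163, 167, 173]. Summing 1/p over these primes: 319420215161551700804173656907103406301944826032199624513259054823197/166589903787325219380851695350896256250980509594874862046961683989710 ≈ 1.9174. Mertens estimate ln ln(174) + 0.2615 ≈ 1.9023.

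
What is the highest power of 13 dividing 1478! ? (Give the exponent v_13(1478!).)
v_13(1478!) = 121

Legendre's formula: v_p(n!) = Σ_{k ≥ 1} ⌊n / p^k⌋. For p = 13, n = 1478, the terms are:
  ⌊1478/13^1⌋ = ⌊1478/13⌋ = 113
  ⌊1478/13^2⌋ = ⌊1478/169⌋ = 8
(the next term ⌊1478/13^3⌋ = 0, terminating the sum). Summing: v_13(1478!) = 113 + 8 = 121.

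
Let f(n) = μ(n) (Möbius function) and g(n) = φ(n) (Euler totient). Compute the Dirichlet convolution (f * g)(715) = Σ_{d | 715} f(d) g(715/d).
(μ * φ)(715) = 297

Divisors of 715: [1, 5, 11, 13, 55, 65, 143, 715]. For each d | 715:
  d = 1: μ(1) · φ(715/1) = 1 · 480 = 480
  d = 5: μ(5) · φ(715/5) = -1 · 120 = -120
  d = 11: μ(11) · φ(715/11) = -1 · 48 = -48
  d = 13: μ(13) · φ(715/13) = -1 · 40 = -40
  d = 55: μ(55) · φ(715/55) = 1 · 12 = 12
  d = 65: μ(65) · φ(715/65) = 1 · 10 = 10
  d = 143: μ(143) · φ(715/143) = 1 · 4 = 4
  d = 715: μ(715) · φ(715/715) = -1 · 1 = -1
Summing: (μ * φ)(715) = 480 + -120 + -48 + -40 + 12 + 10 + 4 + -1 = 297.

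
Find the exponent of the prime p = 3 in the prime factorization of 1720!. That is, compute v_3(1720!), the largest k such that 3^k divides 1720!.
v_3(1720!) = 857

Legendre's formula: v_p(n!) = Σ_{k ≥ 1} ⌊n / p^k⌋. For p = 3, n = 1720, the terms are:
  ⌊1720/3^1⌋ = ⌊1720/3⌋ = 573
  ⌊1720/3^2⌋ = ⌊1720/9⌋ = 191
  ⌊1720/3^3⌋ = ⌊1720/27⌋ = 63
  ⌊1720/3^4⌋ = ⌊1720/81⌋ = 21
  ⌊1720/3^5⌋ = ⌊1720/243⌋ = 7
  ⌊1720/3^6⌋ = ⌊1720/729⌋ = 2
(the next term ⌊1720/3^7⌋ = 0, terminating the sum). Summing: v_3(1720!) = 573 + 191 + 63 + 21 + 7 + 2 = 857.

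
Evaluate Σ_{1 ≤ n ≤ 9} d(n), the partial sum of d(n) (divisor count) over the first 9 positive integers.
Σ_{n ≤ 9} d(n) = 23

Compute d(n) for each 1 ≤ n ≤ 9: d(1) = 1, d(2) = 2, d(3) = 2, d(4) = 3, d(5) = 2, d(6) = 4, d(7) = 2, d(8) = 4, d(9) = 3. Summing all 9 values: 23. (Dirichlet's divisor formula: Σ_{n ≤ x} d(n) = x ln(x) + (2γ − 1) x + O(√x). For x = 9, the asymptotic estimate is ≈ 21.16.)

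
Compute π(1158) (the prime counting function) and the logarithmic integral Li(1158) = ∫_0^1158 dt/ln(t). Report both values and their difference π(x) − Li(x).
π(1158) = 191;  Li(1158) ≈ 200.24;  π(x) − Li(x) ≈ -9.24.

Direct count of primes ≤ 1158 gives π(1158) = 191. Numerical evaluation of the logarithmic integral gives Li(1158) ≈ 200.24. The difference π(x) − Li(x) ≈ -9.24 is typically negative for small/moderate x (Li(x) overestimates), though Littlewood's theorem shows this sign changes infinitely often.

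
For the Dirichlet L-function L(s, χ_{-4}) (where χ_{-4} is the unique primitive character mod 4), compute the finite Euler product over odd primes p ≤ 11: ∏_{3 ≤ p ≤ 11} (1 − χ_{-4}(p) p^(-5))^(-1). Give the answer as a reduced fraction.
∏ = 5662435865625/5684292116992

The odd primes p ≤ 11 are [3, 5, 7, 11]. For each, χ(p) = 1 if p ≡ 1 mod 4, χ(p) = −1 if p ≡ 3 mod 4. Taking (1 − χ(p)/p^5)^(-1) = p^5/(p^5 − χ(p)): (1 − (-1)/3^5)^(-1) · (1 − (1)/5^5)^(-1) · (1 − (-1)/7^5)^(-1) · (1 − (-1)/11^5)^(-1) = 5662435865625/5684292116992.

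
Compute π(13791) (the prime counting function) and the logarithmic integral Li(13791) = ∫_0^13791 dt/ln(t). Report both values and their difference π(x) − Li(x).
π(13791) = 1631;  Li(13791) ≈ 1650.35;  π(x) − Li(x) ≈ -19.35.

Direct count of primes ≤ 13791 gives π(13791) = 1631. Numerical evaluation of the logarithmic integral gives Li(13791) ≈ 1650.35. The difference π(x) − Li(x) ≈ -19.35 is typically negative for small/moderate x (Li(x) overestimates), though Littlewood's theorem shows this sign changes infinitely often.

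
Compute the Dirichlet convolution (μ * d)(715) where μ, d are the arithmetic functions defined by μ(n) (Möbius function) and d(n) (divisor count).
(μ * d)(715) = 1

Divisors of 715: [1, 5, 11, 13, 55, 65, 143, 715]. For each d | 715:
  d = 1: μ(1) · d(715/1) = 1 · 8 = 8
  d = 5: μ(5) · d(715/5) = -1 · 4 = -4
  d = 11: μ(11) · d(715/11) = -1 · 4 = -4
  d = 13: μ(13) · d(715/13) = -1 · 4 = -4
  d = 55: μ(55) · d(715/55) = 1 · 2 = 2
  d = 65: μ(65) · d(715/65) = 1 · 2 = 2
  d = 143: μ(143) · d(715/143) = 1 · 2 = 2
  d = 715: μ(715) · d(715/715) = -1 · 1 = -1
Summing: (μ * d)(715) = 8 + -4 + -4 + -4 + 2 + 2 + 2 + -1 = 1.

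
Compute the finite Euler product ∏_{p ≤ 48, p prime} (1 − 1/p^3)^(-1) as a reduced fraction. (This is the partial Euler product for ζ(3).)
∏ = 1417934272824755236225375034446860319/1179638474528270622029363943840940032

The primes p ≤ 48 are [2, 3, 5, 7, 11, 13, 17, 19, 23, 29, 31, 37, 41, 43, 47]. For each prime, (1 − 1/p^3)^(-1) = p^3 / (p^3 − 1). The product is (1 − 1/2^3)^(-1), (1 − 1/3^3)^(-1), (1 − 1/5^3)^(-1), (1 − 1/7^3)^(-1), (1 − 1/11^3)^(-1), (1 − 1/13^3)^(-1), (1 − 1/17^3)^(-1), (1 − 1/19^3)^(-1), (1 − 1/23^3)^(-1), (1 − 1/29^3)^(-1), (1 − 1/31^3)^(-1), (1 − 1/37^3)^(-1), (1 − 1/41^3)^(-1), (1 − 1/43^3)^(-1), (1 − 1/47^3)^(-1) = ∏ p^3 / (p^3 − 1) = 1417934272824755236225375034446860319/1179638474528270622029363943840940032.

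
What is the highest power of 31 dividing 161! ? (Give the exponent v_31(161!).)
v_31(161!) = 5

Legendre's formula: v_p(n!) = Σ_{k ≥ 1} ⌊n / p^k⌋. For p = 31, n = 161, the terms are:
  ⌊161/31^1⌋ = ⌊161/31⌋ = 5
(the next term ⌊161/31^2⌋ = 0, terminating the sum). Summing: v_31(161!) = 5 = 5.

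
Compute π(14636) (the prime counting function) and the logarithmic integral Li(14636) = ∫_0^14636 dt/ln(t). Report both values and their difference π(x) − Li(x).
π(14636) = 1714;  Li(14636) ≈ 1738.72;  π(x) − Li(x) ≈ -24.72.

Direct count of primes ≤ 14636 gives π(14636) = 1714. Numerical evaluation of the logarithmic integral gives Li(14636) ≈ 1738.72. The difference π(x) − Li(x) ≈ -24.72 is typically negative for small/moderate x (Li(x) overestimates), though Littlewood's theorem shows this sign changes infinitely often.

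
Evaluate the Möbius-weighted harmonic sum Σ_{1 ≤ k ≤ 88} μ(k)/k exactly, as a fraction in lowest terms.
Σ μ(k)/k = 2609341595728673683821147444809/267064515689275851355624017992790

Values of μ(k) for 1 ≤ k ≤ 88: μ(1) = 1, μ(2) = -1, μ(3) = -1, μ(5) = -1, μ(6) = 1, μ(7) = -1, μ(10) = 1, μ(11) = -1, μ(13) = -1, μ(14) = 1, μ(15) = 1, μ(17) = -1, μ(19) = -1, μ(21) = 1, μ(22) = 1, μ(23) = -1, μ(26) = 1, μ(29) = -1, μ(30) = -1, μ(31) = -1, μ(33) = 1, μ(34) = 1, μ(35) = 1, μ(37) = -1, μ(38) = 1, μ(39) = 1, μ(41) = -1, μ(42) = -1, μ(43) = -1, μ(46) = 1, μ(47) = -1, μ(51) = 1, μ(53) = -1, μ(55) = 1, μ(57) = 1, μ(58) = 1, μ(59) = -1, μ(61) = -1, μ(62) = 1, μ(65) = 1, μ(66) = -1, μ(67) = -1, μ(69) = 1, μ(70) = -1, μ(71) = -1, μ(73) = -1, μ(74) = 1, μ(77) = 1, μ(78) = -1, μ(79) = -1, μ(82) = 1, μ(83) = -1, μ(85) = 1, μ(86) = 1, μ(87) = 1, with μ = 0 on non-squarefree integers. Summing μ(k)/k for k where μ(k) ≠ 0 gives 2609341595728673683821147444809/267064515689275851355624017992790 ≈ 0.0098. (PNT ⟺ this sum → 0 as n → ∞.)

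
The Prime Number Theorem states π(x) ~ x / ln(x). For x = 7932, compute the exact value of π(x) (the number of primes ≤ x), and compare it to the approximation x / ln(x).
π(7932) = 1001;  x/ln(x) ≈ 883.43;  relative error ≈ 11.75%.

Directly count primes up to 7932: π(7932) = 1001. The PNT approximation gives 7932/ln(7932) ≈ 7932/8.97866 ≈ 883.43. Relative error (π(x) − x/ln(x)) / π(x) ≈ 11.75%; the approximation is known to undercount slightly (Li(x) is a better estimate).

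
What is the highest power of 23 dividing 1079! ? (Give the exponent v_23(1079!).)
v_23(1079!) = 48

Legendre's formula: v_p(n!) = Σ_{k ≥ 1} ⌊n / p^k⌋. For p = 23, n = 1079, the terms are:
  ⌊1079/23^1⌋ = ⌊1079/23⌋ = 46
  ⌊1079/23^2⌋ = ⌊1079/529⌋ = 2
(the next term ⌊1079/23^3⌋ = 0, terminating the sum). Summing: v_23(1079!) = 46 + 2 = 48.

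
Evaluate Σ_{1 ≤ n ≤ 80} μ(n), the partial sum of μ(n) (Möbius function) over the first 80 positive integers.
Σ_{n ≤ 80} μ(n) = -4

Compute μ(n) for each 1 ≤ n ≤ 80: μ(1) = 1, μ(2) = -1, μ(3) = -1, μ(4) = 0, μ(5) = -1, μ(6) = 1, μ(7) = -1, μ(8) = 0, μ(9) = 0, μ(10) = 1, μ(11) = -1, μ(12) = 0, μ(13) = -1, μ(14) = 1, μ(15) = 1, μ(16) = 0, μ(17) = -1, μ(18) = 0, μ(19) = -1, μ(20) = 0, μ(21) = 1, μ(22) = 1, μ(23) = -1, μ(24) = 0, μ(25) = 0, μ(26) = 1, μ(27) = 0, μ(28) = 0, μ(29) = -1, μ(30) = -1, μ(31) = -1, μ(32) = 0, μ(33) = 1, μ(34) = 1, μ(35) = 1, μ(36) = 0, μ(37) = -1, μ(38) = 1, μ(39) = 1, μ(40) = 0, μ(41) = -1, μ(42) = -1, μ(43) = -1, μ(44) = 0, μ(45) = 0, μ(46) = 1, μ(47) = -1, μ(48) = 0, μ(49) = 0, μ(50) = 0, μ(51) = 1, μ(52) = 0, μ(53) = -1, μ(54) = 0, μ(55) = 1, μ(56) = 0, μ(57) = 1, μ(58) = 1, μ(59) = -1, μ(60) = 0, μ(61) = -1, μ(62) = 1, μ(63) = 0, μ(64) = 0, μ(65) = 1, μ(66) = -1, μ(67) = -1, μ(68) = 0, μ(69) = 1, μ(70) = -1, μ(71) = -1, μ(72) = 0, μ(73) = -1, μ(74) = 1, μ(75) = 0, μ(76) = 0, μ(77) = 1, μ(78) = -1, μ(79) = -1, μ(80) = 0. Summing all 80 values: -4. (Mertens function M(x) = Σ_{n ≤ x} μ(n); on average M(x) should be small (PNT ⟺ M(x) = o(x)).)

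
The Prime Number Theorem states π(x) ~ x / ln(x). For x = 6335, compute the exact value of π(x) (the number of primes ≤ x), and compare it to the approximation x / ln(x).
π(6335) = 824;  x/ln(x) ≈ 723.68;  relative error ≈ 12.17%.

Directly count primes up to 6335: π(6335) = 824. The PNT approximation gives 6335/ln(6335) ≈ 6335/8.75385 ≈ 723.68. Relative error (π(x) − x/ln(x)) / π(x) ≈ 12.17%; the approximation is known to undercount slightly (Li(x) is a better estimate).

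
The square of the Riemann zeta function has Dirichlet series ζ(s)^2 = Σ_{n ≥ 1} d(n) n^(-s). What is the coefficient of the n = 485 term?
d(485) = 4

ζ(s)^2 = (Σ 1/m^s)(Σ 1/k^s). The coefficient of 1/n^s in the product is the number of ordered pairs (m, k) with mk = n, which equals d(n). For n = 485, divisors are [1, 5, 97, 485], so d(485) = 4.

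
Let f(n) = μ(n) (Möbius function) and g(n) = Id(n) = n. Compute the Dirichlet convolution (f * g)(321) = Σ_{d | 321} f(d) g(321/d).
(μ * Id)(321) = 212

Divisors of 321: [1, 3, 107, 321]. For each d | 321:
  d = 1: μ(1) · Id(321/1) = 1 · 321 = 321
  d = 3: μ(3) · Id(321/3) = -1 · 107 = -107
  d = 107: μ(107) · Id(321/107) = -1 · 3 = -3
  d = 321: μ(321) · Id(321/321) = 1 · 1 = 1
Summing: (μ * Id)(321) = 321 + -107 + -3 + 1 = 212.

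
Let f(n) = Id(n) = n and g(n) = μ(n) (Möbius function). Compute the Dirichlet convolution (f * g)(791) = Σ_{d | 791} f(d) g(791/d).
(Id * μ)(791) = 672

Divisors of 791: [1, 7, 113, 791]. For each d | 791:
  d = 1: Id(1) · μ(791/1) = 1 · 1 = 1
  d = 7: Id(7) · μ(791/7) = 7 · -1 = -7
  d = 113: Id(113) · μ(791/113) = 113 · -1 = -113
  d = 791: Id(791) · μ(791/791) = 791 · 1 = 791
Summing: (Id * μ)(791) = 1 + -7 + -113 + 791 = 672.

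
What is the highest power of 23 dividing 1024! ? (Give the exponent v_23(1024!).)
v_23(1024!) = 45

Legendre's formula: v_p(n!) = Σ_{k ≥ 1} ⌊n / p^k⌋. For p = 23, n = 1024, the terms are:
  ⌊1024/23^1⌋ = ⌊1024/23⌋ = 44
  ⌊1024/23^2⌋ = ⌊1024/529⌋ = 1
(the next term ⌊1024/23^3⌋ = 0, terminating the sum). Summing: v_23(1024!) = 44 + 1 = 45.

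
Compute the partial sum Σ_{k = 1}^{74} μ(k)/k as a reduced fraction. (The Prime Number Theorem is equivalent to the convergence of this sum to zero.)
Σ μ(k)/k = -7431196043498463691814948/581852579989271773580304621

Values of μ(k) for 1 ≤ k ≤ 74: μ(1) = 1, μ(2) = -1, μ(3) = -1, μ(5) = -1, μ(6) = 1, μ(7) = -1, μ(10) = 1, μ(11) = -1, μ(13) = -1, μ(14) = 1, μ(15) = 1, μ(17) = -1, μ(19) = -1, μ(21) = 1, μ(22) = 1, μ(23) = -1, μ(26) = 1, μ(29) = -1, μ(30) = -1, μ(31) = -1, μ(33) = 1, μ(34) = 1, μ(35) = 1, μ(37) = -1, μ(38) = 1, μ(39) = 1, μ(41) = -1, μ(42) = -1, μ(43) = -1, μ(46) = 1, μ(47) = -1, μ(51) = 1, μ(53) = -1, μ(55) = 1, μ(57) = 1, μ(58) = 1, μ(59) = -1, μ(61) = -1, μ(62) = 1, μ(65) = 1, μ(66) = -1, μ(67) = -1, μ(69) = 1, μ(70) = -1, μ(71) = -1, μ(73) = -1, μ(74) = 1, with μ = 0 on non-squarefree integers. Summing μ(k)/k for k where μ(k) ≠ 0 gives -7431196043498463691814948/581852579989271773580304621 ≈ -0.0128. (PNT ⟺ this sum → 0 as n → ∞.)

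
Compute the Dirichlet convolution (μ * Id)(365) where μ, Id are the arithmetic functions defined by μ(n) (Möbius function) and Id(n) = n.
(μ * Id)(365) = 288

Divisors of 365: [1, 5, 73, 365]. For each d | 365:
  d = 1: μ(1) · Id(365/1) = 1 · 365 = 365
  d = 5: μ(5) · Id(365/5) = -1 · 73 = -73
  d = 73: μ(73) · Id(365/73) = -1 · 5 = -5
  d = 365: μ(365) · Id(365/365) = 1 · 1 = 1
Summing: (μ * Id)(365) = 365 + -73 + -5 + 1 = 288.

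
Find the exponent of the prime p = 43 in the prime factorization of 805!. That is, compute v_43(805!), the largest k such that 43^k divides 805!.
v_43(805!) = 18

Legendre's formula: v_p(n!) = Σ_{k ≥ 1} ⌊n / p^k⌋. For p = 43, n = 805, the terms are:
  ⌊805/43^1⌋ = ⌊805/43⌋ = 18
(the next term ⌊805/43^2⌋ = 0, terminating the sum). Summing: v_43(805!) = 18 = 18.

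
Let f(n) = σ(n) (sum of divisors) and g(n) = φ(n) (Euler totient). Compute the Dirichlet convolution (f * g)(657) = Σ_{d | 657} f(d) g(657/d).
(σ * φ)(657) = 3942

Divisors of 657: [1, 3, 9, 73, 219, 657]. For each d | 657:
  d = 1: σ(1) · φ(657/1) = 1 · 432 = 432
  d = 3: σ(3) · φ(657/3) = 4 · 144 = 576
  d = 9: σ(9) · φ(657/9) = 13 · 72 = 936
  d = 73: σ(73) · φ(657/73) = 74 · 6 = 444
  d = 219: σ(219) · φ(657/219) = 296 · 2 = 592
  d = 657: σ(657) · φ(657/657) = 962 · 1 = 962
Summing: (σ * φ)(657) = 432 + 576 + 936 + 444 + 592 + 962 = 3942.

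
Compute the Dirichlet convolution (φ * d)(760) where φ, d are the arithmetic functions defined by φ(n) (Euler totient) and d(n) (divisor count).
(φ * d)(760) = 1800

Divisors of 760: [1, 2, 4, 5, 8, 10, 19, 20, 38, 40, 76, 95, 152, 190, 380, 760]. For each d | 760:
  d = 1: φ(1) · d(760/1) = 1 · 16 = 16
  d = 2: φ(2) · d(760/2) = 1 · 12 = 12
  d = 4: φ(4) · d(760/4) = 2 · 8 = 16
  d = 5: φ(5) · d(760/5) = 4 · 8 = 32
  d = 8: φ(8) · d(760/8) = 4 · 4 = 16
  d = 10: φ(10) · d(760/10) = 4 · 6 = 24
  d = 19: φ(19) · d(760/19) = 18 · 8 = 144
  d = 20: φ(20) · d(760/20) = 8 · 4 = 32
  d = 38: φ(38) · d(760/38) = 18 · 6 = 108
  d = 40: φ(40) · d(760/40) = 16 · 2 = 32
  d = 76: φ(76) · d(760/76) = 36 · 4 = 144
  d = 95: φ(95) · d(760/95) = 72 · 4 = 288
  d = 152: φ(152) · d(760/152) = 72 · 2 = 144
  d = 190: φ(190) · d(760/190) = 72 · 3 = 216
  d = 380: φ(380) · d(760/380) = 144 · 2 = 288
  d = 760: φ(760) · d(760/760) = 288 · 1 = 288
Summing: (φ * d)(760) = 16 + 12 + 16 + 32 + 16 + 24 + 144 + 32 + 108 + 32 + 144 + 288 + 144 + 216 + 288 + 288 = 1800.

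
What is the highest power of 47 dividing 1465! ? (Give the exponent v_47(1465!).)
v_47(1465!) = 31

Legendre's formula: v_p(n!) = Σ_{k ≥ 1} ⌊n / p^k⌋. For p = 47, n = 1465, the terms are:
  ⌊1465/47^1⌋ = ⌊1465/47⌋ = 31
(the next term ⌊1465/47^2⌋ = 0, terminating the sum). Summing: v_47(1465!) = 31 = 31.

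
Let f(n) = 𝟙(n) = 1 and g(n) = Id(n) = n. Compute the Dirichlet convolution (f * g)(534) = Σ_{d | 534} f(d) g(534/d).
(𝟙 * Id)(534) = 1080

Divisors of 534: [1, 2, 3, 6, 89, 178, 267, 534]. For each d | 534:
  d = 1: 𝟙(1) · Id(534/1) = 1 · 534 = 534
  d = 2: 𝟙(2) · Id(534/2) = 1 · 267 = 267
  d = 3: 𝟙(3) · Id(534/3) = 1 · 178 = 178
  d = 6: 𝟙(6) · Id(534/6) = 1 · 89 = 89
  d = 89: 𝟙(89) · Id(534/89) = 1 · 6 = 6
  d = 178: 𝟙(178) · Id(534/178) = 1 · 3 = 3
  d = 267: 𝟙(267) · Id(534/267) = 1 · 2 = 2
  d = 534: 𝟙(534) · Id(534/534) = 1 · 1 = 1
Summing: (𝟙 * Id)(534) = 534 + 267 + 178 + 89 + 6 + 3 + 2 + 1 = 1080.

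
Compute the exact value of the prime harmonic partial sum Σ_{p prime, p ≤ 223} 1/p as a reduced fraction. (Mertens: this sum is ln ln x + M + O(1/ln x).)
Σ 1/p = 718699639327957473429492425322377115938612460993073775465130392853544377727917042657991/367009731827331916465034565550136732339800312955331782619462457039988073311157667212930

π(223) = 48, so the primes ≤ 223 are [2, 3, 5, 7, 11, 13, 17, 19, 23, 29, 31, 37, 41, 43, 47, 53, 59, 61, 67, 71, 73, 79, 83, 89, 97, 101, 103, 107, 109, 113, 127, 131, 137, 139, 149, 151, 157, 163, 167, 173, 179, 181, 191, 193, 197, 199, 211, 223]. Summing 1/p over these primes: 718699639327957473429492425322377115938612460993073775465130392853544377727917042657991/367009731827331916465034565550136732339800312955331782619462457039988073311157667212930 ≈ 1.9583. Mertens estimate ln ln(223) + 0.2615 ≈ 1.9492.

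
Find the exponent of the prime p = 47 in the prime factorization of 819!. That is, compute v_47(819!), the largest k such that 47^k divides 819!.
v_47(819!) = 17

Legendre's formula: v_p(n!) = Σ_{k ≥ 1} ⌊n / p^k⌋. For p = 47, n = 819, the terms are:
  ⌊819/47^1⌋ = ⌊819/47⌋ = 17
(the next term ⌊819/47^2⌋ = 0, terminating the sum). Summing: v_47(819!) = 17 = 17.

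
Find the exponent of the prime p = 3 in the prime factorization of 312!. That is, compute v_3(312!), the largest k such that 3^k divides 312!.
v_3(312!) = 153

Legendre's formula: v_p(n!) = Σ_{k ≥ 1} ⌊n / p^k⌋. For p = 3, n = 312, the terms are:
  ⌊312/3^1⌋ = ⌊312/3⌋ = 104
  ⌊312/3^2⌋ = ⌊312/9⌋ = 34
  ⌊312/3^3⌋ = ⌊312/27⌋ = 11
  ⌊312/3^4⌋ = ⌊312/81⌋ = 3
  ⌊312/3^5⌋ = ⌊312/243⌋ = 1
(the next term ⌊312/3^6⌋ = 0, terminating the sum). Summing: v_3(312!) = 104 + 34 + 11 + 3 + 1 = 153.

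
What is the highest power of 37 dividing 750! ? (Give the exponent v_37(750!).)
v_37(750!) = 20

Legendre's formula: v_p(n!) = Σ_{k ≥ 1} ⌊n / p^k⌋. For p = 37, n = 750, the terms are:
  ⌊750/37^1⌋ = ⌊750/37⌋ = 20
(the next term ⌊750/37^2⌋ = 0, terminating the sum). Summing: v_37(750!) = 20 = 20.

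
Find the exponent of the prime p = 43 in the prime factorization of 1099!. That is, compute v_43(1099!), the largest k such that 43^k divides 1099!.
v_43(1099!) = 25

Legendre's formula: v_p(n!) = Σ_{k ≥ 1} ⌊n / p^k⌋. For p = 43, n = 1099, the terms are:
  ⌊1099/43^1⌋ = ⌊1099/43⌋ = 25
(the next term ⌊1099/43^2⌋ = 0, terminating the sum). Summing: v_43(1099!) = 25 = 25.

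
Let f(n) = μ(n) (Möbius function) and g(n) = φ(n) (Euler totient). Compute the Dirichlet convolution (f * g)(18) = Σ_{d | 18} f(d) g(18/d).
(μ * φ)(18) = 0

Divisors of 18: [1, 2, 3, 6, 9, 18]. For each d | 18:
  d = 1: μ(1) · φ(18/1) = 1 · 6 = 6
  d = 2: μ(2) · φ(18/2) = -1 · 6 = -6
  d = 3: μ(3) · φ(18/3) = -1 · 2 = -2
  d = 6: μ(6) · φ(18/6) = 1 · 2 = 2
  d = 9: μ(9) · φ(18/9) = 0 · 1 = 0
  d = 18: μ(18) · φ(18/18) = 0 · 1 = 0
Summing: (μ * φ)(18) = 6 + -6 + -2 + 2 + 0 + 0 = 0.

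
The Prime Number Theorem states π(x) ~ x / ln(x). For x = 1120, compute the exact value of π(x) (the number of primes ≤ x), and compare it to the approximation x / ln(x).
π(1120) = 187;  x/ln(x) ≈ 159.52;  relative error ≈ 14.70%.

Directly count primes up to 1120: π(1120) = 187. The PNT approximation gives 1120/ln(1120) ≈ 1120/7.02108 ≈ 159.52. Relative error (π(x) − x/ln(x)) / π(x) ≈ 14.70%; the approximation is known to undercount slightly (Li(x) is a better estimate).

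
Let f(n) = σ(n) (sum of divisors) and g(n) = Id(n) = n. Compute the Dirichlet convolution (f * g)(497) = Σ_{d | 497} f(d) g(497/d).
(σ * Id)(497) = 2145

Divisors of 497: [1, 7, 71, 497]. For each d | 497:
  d = 1: σ(1) · Id(497/1) = 1 · 497 = 497
  d = 7: σ(7) · Id(497/7) = 8 · 71 = 568
  d = 71: σ(71) · Id(497/71) = 72 · 7 = 504
  d = 497: σ(497) · Id(497/497) = 576 · 1 = 576
Summing: (σ * Id)(497) = 497 + 568 + 504 + 576 = 2145.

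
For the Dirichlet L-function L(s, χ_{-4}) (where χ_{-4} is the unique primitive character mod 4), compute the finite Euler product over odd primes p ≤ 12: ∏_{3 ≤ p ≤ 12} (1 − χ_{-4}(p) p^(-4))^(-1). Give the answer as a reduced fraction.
∏ = 593207566875/599860952704

The odd primes p ≤ 12 are [3, 5, 7, 11]. For each, χ(p) = 1 if p ≡ 1 mod 4, χ(p) = −1 if p ≡ 3 mod 4. Taking (1 − χ(p)/p^4)^(-1) = p^4/(p^4 − χ(p)): (1 − (-1)/3^4)^(-1) · (1 − (1)/5^4)^(-1) · (1 − (-1)/7^4)^(-1) · (1 − (-1)/11^4)^(-1) = 593207566875/599860952704.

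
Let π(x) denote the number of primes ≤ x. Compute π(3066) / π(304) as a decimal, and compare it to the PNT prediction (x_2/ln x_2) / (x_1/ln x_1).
π(3066)/π(304) = 438/62 ≈ 7.0645;  PNT prediction ≈ 7.1822.

π(304) = 62 and π(3066) = 438, so π(3066)/π(304) ≈ 7.0645. The PNT-predicted ratio is (3066/ln(3066)) / (304/ln(304)) ≈ 7.1822. The two agree to within a few percent, as expected.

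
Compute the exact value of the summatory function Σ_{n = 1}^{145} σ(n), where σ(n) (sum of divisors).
Σ_{n ≤ 145} σ(n) = 17366

Compute σ(n) for each 1 ≤ n ≤ 145: σ(1) = 1, σ(2) = 3, σ(3) = 4, σ(4) = 7, σ(5) = 6, σ(6) = 12, σ(7) = 8, σ(8) = 15, σ(9) = 13, σ(10) = 18, σ(11) = 12, σ(12) = 28, σ(13) = 14, σ(14) = 24, σ(15) = 24, σ(16) = 31, σ(17) = 18, σ(18) = 39, σ(19) = 20, σ(20) = 42, σ(21) = 32, σ(22) = 36, σ(23) = 24, σ(24) = 60, σ(25) = 31, σ(26) = 42, σ(27) = 40, σ(28) = 56, σ(29) = 30, σ(30) = 72, σ(31) = 32, σ(32) = 63, σ(33) = 48, σ(34) = 54, σ(35) = 48, σ(36) = 91, σ(37) = 38, σ(38) = 60, σ(39) = 56, σ(40) = 90, σ(41) = 42, σ(42) = 96, σ(43) = 44, σ(44) = 84, σ(45) = 78, σ(46) = 72, σ(47) = 48, σ(48) = 124, σ(49) = 57, σ(50) = 93, σ(51) = 72, σ(52) = 98, σ(53) = 54, σ(54) = 120, σ(55) = 72, σ(56) = 120, σ(57) = 80, σ(58) = 90, σ(59) = 60, σ(60) = 168, σ(61) = 62, σ(62) = 96, σ(63) = 104, σ(64) = 127, σ(65) = 84, σ(66) = 144, σ(67) = 68, σ(68) = 126, σ(69) = 96, σ(70) = 144, σ(71) = 72, σ(72) = 195, σ(73) = 74, σ(74) = 114, σ(75) = 124, σ(76) = 140, σ(77) = 96, σ(78) = 168, σ(79) = 80, σ(80) = 186, σ(81) = 121, σ(82) = 126, σ(83) = 84, σ(84) = 224, σ(85) = 108, σ(86) = 132, σ(87) = 120, σ(88) = 180, σ(89) = 90, σ(90) = 234, σ(91) = 112, σ(92) = 168, σ(93) = 128, σ(94) = 144, σ(95) = 120, σ(96) = 252, σ(97) = 98, σ(98) = 171, σ(99) = 156, σ(100) = 217, σ(101) = 102, σ(102) = 216, σ(103) = 104, σ(104) = 210, σ(105) = 192, σ(106) = 162, σ(107) = 108, σ(108) = 280, σ(109) = 110, σ(110) = 216, σ(111) = 152, σ(112) = 248, σ(113) = 114, σ(114) = 240, σ(115) = 144, σ(116) = 210, σ(117) = 182, σ(118) = 180, σ(119) = 144, σ(120) = 360, σ(121) = 133, σ(122) = 186, σ(123) = 168, σ(124) = 224, σ(125) = 156, σ(126) = 312, σ(127) = 128, σ(128) = 255, σ(129) = 176, σ(130) = 252, σ(131) = 132, σ(132) = 336, σ(133) = 160, σ(134) = 204, σ(135) = 240, σ(136) = 270, σ(137) = 138, σ(138) = 288, σ(139) = 140, σ(140) = 336, σ(141) = 192, σ(142) = 216, σ(143) = 168, σ(144) = 403, σ(145) = 180. Summing all 145 values: 17366. (Average order: Σ_{n ≤ x} σ(n) ~ (π²/12) x². For x = 145, (π²/12)·145² ≈ 17292.37.)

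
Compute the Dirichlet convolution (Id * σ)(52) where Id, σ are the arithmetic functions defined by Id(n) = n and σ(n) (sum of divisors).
(Id * σ)(52) = 459

Divisors of 52: [1, 2, 4, 13, 26, 52]. For each d | 52:
  d = 1: Id(1) · σ(52/1) = 1 · 98 = 98
  d = 2: Id(2) · σ(52/2) = 2 · 42 = 84
  d = 4: Id(4) · σ(52/4) = 4 · 14 = 56
  d = 13: Id(13) · σ(52/13) = 13 · 7 = 91
  d = 26: Id(26) · σ(52/26) = 26 · 3 = 78
  d = 52: Id(52) · σ(52/52) = 52 · 1 = 52
Summing: (Id * σ)(52) = 98 + 84 + 56 + 91 + 78 + 52 = 459.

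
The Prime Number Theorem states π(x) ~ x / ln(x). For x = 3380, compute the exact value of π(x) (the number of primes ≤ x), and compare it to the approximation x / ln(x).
π(3380) = 476;  x/ln(x) ≈ 415.97;  relative error ≈ 12.61%.

Directly count primes up to 3380: π(3380) = 476. The PNT approximation gives 3380/ln(3380) ≈ 3380/8.12563 ≈ 415.97. Relative error (π(x) − x/ln(x)) / π(x) ≈ 12.61%; the approximation is known to undercount slightly (Li(x) is a better estimate).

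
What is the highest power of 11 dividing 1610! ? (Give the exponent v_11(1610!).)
v_11(1610!) = 160

Legendre's formula: v_p(n!) = Σ_{k ≥ 1} ⌊n / p^k⌋. For p = 11, n = 1610, the terms are:
  ⌊1610/11^1⌋ = ⌊1610/11⌋ = 146
  ⌊1610/11^2⌋ = ⌊1610/121⌋ = 13
  ⌊1610/11^3⌋ = ⌊1610/1331⌋ = 1
(the next term ⌊1610/11^4⌋ = 0, terminating the sum). Summing: v_11(1610!) = 146 + 13 + 1 = 160.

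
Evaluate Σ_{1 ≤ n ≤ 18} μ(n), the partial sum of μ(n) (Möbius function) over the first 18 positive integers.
Σ_{n ≤ 18} μ(n) = -2

Compute μ(n) for each 1 ≤ n ≤ 18: μ(1) = 1, μ(2) = -1, μ(3) = -1, μ(4) = 0, μ(5) = -1, μ(6) = 1, μ(7) = -1, μ(8) = 0, μ(9) = 0, μ(10) = 1, μ(11) = -1, μ(12) = 0, μ(13) = -1, μ(14) = 1, μ(15) = 1, μ(16) = 0, μ(17) = -1, μ(18) = 0. Summing all 18 values: -2. (Mertens function M(x) = Σ_{n ≤ x} μ(n); on average M(x) should be small (PNT ⟺ M(x) = o(x)).)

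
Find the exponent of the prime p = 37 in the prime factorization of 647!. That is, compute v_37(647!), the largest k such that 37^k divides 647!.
v_37(647!) = 17

Legendre's formula: v_p(n!) = Σ_{k ≥ 1} ⌊n / p^k⌋. For p = 37, n = 647, the terms are:
  ⌊647/37^1⌋ = ⌊647/37⌋ = 17
(the next term ⌊647/37^2⌋ = 0, terminating the sum). Summing: v_37(647!) = 17 = 17.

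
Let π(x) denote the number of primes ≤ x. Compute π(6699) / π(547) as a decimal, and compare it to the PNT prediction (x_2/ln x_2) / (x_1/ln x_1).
π(6699)/π(547) = 863/101 ≈ 8.5446;  PNT prediction ≈ 8.7641.

π(547) = 101 and π(6699) = 863, so π(6699)/π(547) ≈ 8.5446. The PNT-predicted ratio is (6699/ln(6699)) / (547/ln(547)) ≈ 8.7641. The two agree to within a few percent, as expected.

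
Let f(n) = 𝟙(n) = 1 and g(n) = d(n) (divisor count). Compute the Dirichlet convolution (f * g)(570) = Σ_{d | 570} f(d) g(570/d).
(𝟙 * d)(570) = 81

Divisors of 570: [1, 2, 3, 5, 6, 10, 15, 19, 30, 38, 57, 95, 114, 190, 285, 570]. For each d | 570:
  d = 1: 𝟙(1) · d(570/1) = 1 · 16 = 16
  d = 2: 𝟙(2) · d(570/2) = 1 · 8 = 8
  d = 3: 𝟙(3) · d(570/3) = 1 · 8 = 8
  d = 5: 𝟙(5) · d(570/5) = 1 · 8 = 8
  d = 6: 𝟙(6) · d(570/6) = 1 · 4 = 4
  d = 10: 𝟙(10) · d(570/10) = 1 · 4 = 4
  d = 15: 𝟙(15) · d(570/15) = 1 · 4 = 4
  d = 19: 𝟙(19) · d(570/19) = 1 · 8 = 8
  d = 30: 𝟙(30) · d(570/30) = 1 · 2 = 2
  d = 38: 𝟙(38) · d(570/38) = 1 · 4 = 4
  d = 57: 𝟙(57) · d(570/57) = 1 · 4 = 4
  d = 95: 𝟙(95) · d(570/95) = 1 · 4 = 4
  d = 114: 𝟙(114) · d(570/114) = 1 · 2 = 2
  d = 190: 𝟙(190) · d(570/190) = 1 · 2 = 2
  d = 285: 𝟙(285) · d(570/285) = 1 · 2 = 2
  d = 570: 𝟙(570) · d(570/570) = 1 · 1 = 1
Summing: (𝟙 * d)(570) = 16 + 8 + 8 + 8 + 4 + 4 + 4 + 8 + 2 + 4 + 4 + 4 + 2 + 2 + 2 + 1 = 81.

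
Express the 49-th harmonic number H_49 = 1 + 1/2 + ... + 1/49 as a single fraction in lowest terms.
H_49 = 13881256687139135026631/3099044504245996706400

Direct summation: H_49 = 1 + 1/2 + ... + 1/49. The least common denominator is lcm(1, ..., 49) = 3099044504245996706400; over this denominator the numerator is 3099044504245996706400 + 1549522252122998353200 + 1033014834748665568800 + 774761126061499176600 + 619808900849199341280 + 516507417374332784400 + 442720643463713815200 + 387380563030749588300 + 344338278249555189600 + 309904450424599670640 + 281731318567817882400 + 258253708687166392200 + 238388038788153592800 + 221360321731856907600 + 206602966949733113760 + 193690281515374794150 + 182296735543882159200 + 172169139124777594800 + 163107605486631405600 + 154952225212299835320 + 147573547821237938400 + 140865659283908941200 + 134741065401999856800 + 129126854343583196100 + 123961780169839868256 + 119194019394076796400 + 114779426083185063200 + 110680160865928453800 + 106863603594689541600 + 103301483474866556880 + 99969177556322474400 + 96845140757687397075 + 93910439522605960800 + 91148367771941079600 + 88544128692742763040 + 86084569562388797400 + 83757959574216127200 + 81553802743315702800 + 79462679596051197600 + 77476112606149917660 + 75586451323073090400 + 73786773910618969200 + 72070802424325504800 + 70432829641954470600 + 68867655649911037920 + 67370532700999928400 + 65937117111616951200 + 64563427171791598050 + 63245806209101973600 = 13881256687139135026631, so H_49 = 13881256687139135026631/3099044504245996706400 (already in lowest terms) ≈ 4.47921. (The PNT-adjacent estimate ln(49) + γ ≈ 4.46904 matches within O(1/n).)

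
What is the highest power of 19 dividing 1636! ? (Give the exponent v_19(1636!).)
v_19(1636!) = 90

Legendre's formula: v_p(n!) = Σ_{k ≥ 1} ⌊n / p^k⌋. For p = 19, n = 1636, the terms are:
  ⌊1636/19^1⌋ = ⌊1636/19⌋ = 86
  ⌊1636/19^2⌋ = ⌊1636/361⌋ = 4
(the next term ⌊1636/19^3⌋ = 0, terminating the sum). Summing: v_19(1636!) = 86 + 4 = 90.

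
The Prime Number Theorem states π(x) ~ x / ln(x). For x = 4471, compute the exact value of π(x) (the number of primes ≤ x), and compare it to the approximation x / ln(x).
π(4471) = 607;  x/ln(x) ≈ 531.92;  relative error ≈ 12.37%.

Directly count primes up to 4471: π(4471) = 607. The PNT approximation gives 4471/ln(4471) ≈ 4471/8.40537 ≈ 531.92. Relative error (π(x) − x/ln(x)) / π(x) ≈ 12.37%; the approximation is known to undercount slightly (Li(x) is a better estimate).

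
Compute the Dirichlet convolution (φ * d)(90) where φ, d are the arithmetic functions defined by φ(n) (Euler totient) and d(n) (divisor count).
(φ * d)(90) = 234

Divisors of 90: [1, 2, 3, 5, 6, 9, 10, 15, 18, 30, 45, 90]. For each d | 90:
  d = 1: φ(1) · d(90/1) = 1 · 12 = 12
  d = 2: φ(2) · d(90/2) = 1 · 6 = 6
  d = 3: φ(3) · d(90/3) = 2 · 8 = 16
  d = 5: φ(5) · d(90/5) = 4 · 6 = 24
  d = 6: φ(6) · d(90/6) = 2 · 4 = 8
  d = 9: φ(9) · d(90/9) = 6 · 4 = 24
  d = 10: φ(10) · d(90/10) = 4 · 3 = 12
  d = 15: φ(15) · d(90/15) = 8 · 4 = 32
  d = 18: φ(18) · d(90/18) = 6 · 2 = 12
  d = 30: φ(30) · d(90/30) = 8 · 2 = 16
  d = 45: φ(45) · d(90/45) = 24 · 2 = 48
  d = 90: φ(90) · d(90/90) = 24 · 1 = 24
Summing: (φ * d)(90) = 12 + 6 + 16 + 24 + 8 + 24 + 12 + 32 + 12 + 16 + 48 + 24 = 234.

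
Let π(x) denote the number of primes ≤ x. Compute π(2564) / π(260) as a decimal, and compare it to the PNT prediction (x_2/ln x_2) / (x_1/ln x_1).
π(2564)/π(260) = 375/55 ≈ 6.8182;  PNT prediction ≈ 6.9862.

π(260) = 55 and π(2564) = 375, so π(2564)/π(260) ≈ 6.8182. The PNT-predicted ratio is (2564/ln(2564)) / (260/ln(260)) ≈ 6.9862. The two agree to within a few percent, as expected.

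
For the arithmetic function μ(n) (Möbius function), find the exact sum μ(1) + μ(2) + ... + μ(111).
Σ_{n ≤ 111} μ(n) = -4

Compute μ(n) for each 1 ≤ n ≤ 111: μ(1) = 1, μ(2) = -1, μ(3) = -1, μ(4) = 0, μ(5) = -1, μ(6) = 1, μ(7) = -1, μ(8) = 0, μ(9) = 0, μ(10) = 1, μ(11) = -1, μ(12) = 0, μ(13) = -1, μ(14) = 1, μ(15) = 1, μ(16) = 0, μ(17) = -1, μ(18) = 0, μ(19) = -1, μ(20) = 0, μ(21) = 1, μ(22) = 1, μ(23) = -1, μ(24) = 0, μ(25) = 0, μ(26) = 1, μ(27) = 0, μ(28) = 0, μ(29) = -1, μ(30) = -1, μ(31) = -1, μ(32) = 0, μ(33) = 1, μ(34) = 1, μ(35) = 1, μ(36) = 0, μ(37) = -1, μ(38) = 1, μ(39) = 1, μ(40) = 0, μ(41) = -1, μ(42) = -1, μ(43) = -1, μ(44) = 0, μ(45) = 0, μ(46) = 1, μ(47) = -1, μ(48) = 0, μ(49) = 0, μ(50) = 0, μ(51) = 1, μ(52) = 0, μ(53) = -1, μ(54) = 0, μ(55) = 1, μ(56) = 0, μ(57) = 1, μ(58) = 1, μ(59) = -1, μ(60) = 0, μ(61) = -1, μ(62) = 1, μ(63) = 0, μ(64) = 0, μ(65) = 1, μ(66) = -1, μ(67) = -1, μ(68) = 0, μ(69) = 1, μ(70) = -1, μ(71) = -1, μ(72) = 0, μ(73) = -1, μ(74) = 1, μ(75) = 0, μ(76) = 0, μ(77) = 1, μ(78) = -1, μ(79) = -1, μ(80) = 0, μ(81) = 0, μ(82) = 1, μ(83) = -1, μ(84) = 0, μ(85) = 1, μ(86) = 1, μ(87) = 1, μ(88) = 0, μ(89) = -1, μ(90) = 0, μ(91) = 1, μ(92) = 0, μ(93) = 1, μ(94) = 1, μ(95) = 1, μ(96) = 0, μ(97) = -1, μ(98) = 0, μ(99) = 0, μ(100) = 0, μ(101) = -1, μ(102) = -1, μ(103) = -1, μ(104) = 0, μ(105) = -1, μ(106) = 1, μ(107) = -1, μ(108) = 0, μ(109) = -1, μ(110) = -1, μ(111) = 1. Summing all 111 values: -4. (Mertens function M(x) = Σ_{n ≤ x} μ(n); on average M(x) should be small (PNT ⟺ M(x) = o(x)).)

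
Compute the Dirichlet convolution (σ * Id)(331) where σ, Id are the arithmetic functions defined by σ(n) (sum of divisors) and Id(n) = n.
(σ * Id)(331) = 663

Divisors of 331: [1, 331]. For each d | 331:
  d = 1: σ(1) · Id(331/1) = 1 · 331 = 331
  d = 331: σ(331) · Id(331/331) = 332 · 1 = 332
Summing: (σ * Id)(331) = 331 + 332 = 663.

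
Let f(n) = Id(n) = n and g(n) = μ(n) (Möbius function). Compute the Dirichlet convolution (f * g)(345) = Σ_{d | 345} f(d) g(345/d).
(Id * μ)(345) = 176

Divisors of 345: [1, 3, 5, 15, 23, 69, 115, 345]. For each d | 345:
  d = 1: Id(1) · μ(345/1) = 1 · -1 = -1
  d = 3: Id(3) · μ(345/3) = 3 · 1 = 3
  d = 5: Id(5) · μ(345/5) = 5 · 1 = 5
  d = 15: Id(15) · μ(345/15) = 15 · -1 = -15
  d = 23: Id(23) · μ(345/23) = 23 · 1 = 23
  d = 69: Id(69) · μ(345/69) = 69 · -1 = -69
  d = 115: Id(115) · μ(345/115) = 115 · -1 = -115
  d = 345: Id(345) · μ(345/345) = 345 · 1 = 345
Summing: (Id * μ)(345) = -1 + 3 + 5 + -15 + 23 + -69 + -115 + 345 = 176.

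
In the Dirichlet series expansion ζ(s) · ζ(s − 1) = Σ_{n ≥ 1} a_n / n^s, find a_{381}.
σ(381) = 512

In the product (Σ m^0/m^s)(Σ k / k^s) = Σ (Σ_{d | n} d) / n^s, the coefficient of 1/n^s is σ(n) = Σ_{d | n} d. For n = 381, divisors are [1, 3, 127, 381]; summing: σ(381) = 512.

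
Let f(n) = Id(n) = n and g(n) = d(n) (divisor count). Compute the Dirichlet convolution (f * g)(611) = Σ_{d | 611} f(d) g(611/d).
(Id * d)(611) = 735

Divisors of 611: [1, 13, 47, 611]. For each d | 611:
  d = 1: Id(1) · d(611/1) = 1 · 4 = 4
  d = 13: Id(13) · d(611/13) = 13 · 2 = 26
  d = 47: Id(47) · d(611/47) = 47 · 2 = 94
  d = 611: Id(611) · d(611/611) = 611 · 1 = 611
Summing: (Id * d)(611) = 4 + 26 + 94 + 611 = 735.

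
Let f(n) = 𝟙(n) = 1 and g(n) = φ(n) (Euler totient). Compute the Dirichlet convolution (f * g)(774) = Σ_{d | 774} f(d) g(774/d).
(𝟙 * φ)(774) = 774

Divisors of 774: [1, 2, 3, 6, 9, 18, 43, 86, 129, 258, 387, 774]. For each d | 774:
  d = 1: 𝟙(1) · φ(774/1) = 1 · 252 = 252
  d = 2: 𝟙(2) · φ(774/2) = 1 · 252 = 252
  d = 3: 𝟙(3) · φ(774/3) = 1 · 84 = 84
  d = 6: 𝟙(6) · φ(774/6) = 1 · 84 = 84
  d = 9: 𝟙(9) · φ(774/9) = 1 · 42 = 42
  d = 18: 𝟙(18) · φ(774/18) = 1 · 42 = 42
  d = 43: 𝟙(43) · φ(774/43) = 1 · 6 = 6
  d = 86: 𝟙(86) · φ(774/86) = 1 · 6 = 6
  d = 129: 𝟙(129) · φ(774/129) = 1 · 2 = 2
  d = 258: 𝟙(258) · φ(774/258) = 1 · 2 = 2
  d = 387: 𝟙(387) · φ(774/387) = 1 · 1 = 1
  d = 774: 𝟙(774) · φ(774/774) = 1 · 1 = 1
Summing: (𝟙 * φ)(774) = 252 + 252 + 84 + 84 + 42 + 42 + 6 + 6 + 2 + 2 + 1 + 1 = 774.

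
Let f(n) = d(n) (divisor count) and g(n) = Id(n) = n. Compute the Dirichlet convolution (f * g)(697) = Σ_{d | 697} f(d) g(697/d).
(d * Id)(697) = 817

Divisors of 697: [1, 17, 41, 697]. For each d | 697:
  d = 1: d(1) · Id(697/1) = 1 · 697 = 697
  d = 17: d(17) · Id(697/17) = 2 · 41 = 82
  d = 41: d(41) · Id(697/41) = 2 · 17 = 34
  d = 697: d(697) · Id(697/697) = 4 · 1 = 4
Summing: (d * Id)(697) = 697 + 82 + 34 + 4 = 817.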